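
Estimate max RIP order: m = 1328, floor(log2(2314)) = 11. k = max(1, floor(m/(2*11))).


floor(log2(2314)) = 11.
2*11 = 22.
m/(2*floor(log2(n))) = 1328/22 ≈ 60.3636.
floor = 60.
k = max(1, 60) = 60.

60


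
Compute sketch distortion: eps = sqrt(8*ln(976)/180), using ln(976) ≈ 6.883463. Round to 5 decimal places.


ln(976) ≈ 6.883463.
8*ln(N)/m ≈ 8*6.883463/180 ≈ 0.30593169.
eps = sqrt(0.30593169) ≈ 0.5531109 ≈ 0.55311.

0.55311


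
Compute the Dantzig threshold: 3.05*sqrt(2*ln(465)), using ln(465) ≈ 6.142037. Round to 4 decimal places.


ln(465) ≈ 6.142037.
2*ln(n) ≈ 12.284074.
sqrt(2*ln(n)) ≈ sqrt(12.284074) ≈ 3.504864.
threshold ≈ 3.05*3.504864 = 10.6898352 ≈ 10.6898.

10.6898


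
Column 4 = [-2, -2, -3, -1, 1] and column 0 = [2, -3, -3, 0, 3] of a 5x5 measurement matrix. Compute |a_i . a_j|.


Inner product: -2*2 + -2*-3 + -3*-3 + -1*0 + 1*3
Products: [-4, 6, 9, 0, 3]
Sum = 14.
|dot| = 14.

14


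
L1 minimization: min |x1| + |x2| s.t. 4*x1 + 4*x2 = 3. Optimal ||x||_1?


Axis intercepts:
  x1 = 3/4, x2 = 0: L1 = 3/4
  x1 = 0, x2 = 3/4: L1 = 3/4
x* = (3/4, 0)
||x*||_1 = 3/4.

3/4


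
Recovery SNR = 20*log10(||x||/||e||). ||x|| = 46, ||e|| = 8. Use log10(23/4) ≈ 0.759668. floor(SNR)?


||x||/||e|| = 46/8 = 23/4.
log10(23/4) ≈ 0.759668.
20*log10(||x||/||e||) ≈ 20*0.759668 = 15.19336.
floor(15.19336) = 15.

15


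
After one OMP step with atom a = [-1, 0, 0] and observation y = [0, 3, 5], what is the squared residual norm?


a^T a = 1.
a^T y = 0.
coeff = 0/1 = 0.
||r||^2 = 34.

34


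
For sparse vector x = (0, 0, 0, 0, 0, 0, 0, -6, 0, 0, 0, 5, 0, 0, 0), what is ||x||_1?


Non-zero entries: [(7, -6), (11, 5)]
Absolute values: [6, 5]
||x||_1 = sum = 11.

11


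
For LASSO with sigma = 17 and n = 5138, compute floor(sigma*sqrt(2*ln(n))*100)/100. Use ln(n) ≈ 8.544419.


ln(5138) ≈ 8.544419.
2*ln(n) ≈ 17.088838.
sqrt(2*ln(n)) ≈ sqrt(17.088838) ≈ 4.133865.
lambda ≈ 17*4.133865 = 70.275705.
floor(lambda*100)/100 = 70.27.

70.27


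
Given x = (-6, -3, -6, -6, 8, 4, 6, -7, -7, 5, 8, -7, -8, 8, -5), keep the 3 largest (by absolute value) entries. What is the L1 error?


Sorted |x_i| descending: [8, 8, 8, 8, 7, 7, 7, 6, 6, 6, 6, 5, 5, 4, 3]
Keep top 3: [8, 8, 8]
Tail entries: [8, 7, 7, 7, 6, 6, 6, 6, 5, 5, 4, 3]
L1 error = sum of tail = 70.

70


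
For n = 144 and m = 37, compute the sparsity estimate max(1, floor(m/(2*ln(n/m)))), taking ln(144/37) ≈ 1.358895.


n/m = 144/37.
ln(n/m) ≈ 1.358895.
2*ln(n/m) ≈ 2.71779.
m/(2*ln(n/m)) ≈ 37/2.71779 ≈ 13.614.
floor = 13.
k_max = max(1, 13) = 13.

13


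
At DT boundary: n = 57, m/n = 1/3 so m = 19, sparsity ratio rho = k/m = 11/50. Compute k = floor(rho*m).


m = 1/3*57 = 19.
rho = 11/50.
rho*m = 11/50*19 = 4.18.
k = floor(4.18) = 4.

4


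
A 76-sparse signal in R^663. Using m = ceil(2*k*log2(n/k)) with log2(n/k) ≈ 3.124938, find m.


log2(n/k) = log2(663/76) ≈ 3.124938.
2*k*log2(n/k) ≈ 2*76*3.124938 = 474.990576.
m = ceil(474.990576) = 475.

475


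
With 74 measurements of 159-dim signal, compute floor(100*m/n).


100*m/n = 100*74/159 ≈ 46.5409.
floor = 46.

46


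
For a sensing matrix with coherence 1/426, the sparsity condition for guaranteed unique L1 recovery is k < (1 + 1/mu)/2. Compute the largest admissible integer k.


1/mu = 426.
1 + 1/mu = 427.
(1 + 1/mu)/2 = 213.5 is not an integer, so k_max = floor(213.5) = 213.

213


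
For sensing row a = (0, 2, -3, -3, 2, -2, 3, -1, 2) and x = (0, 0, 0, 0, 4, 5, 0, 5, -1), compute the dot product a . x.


Non-zero terms: ['2*4', '-2*5', '-1*5', '2*-1']
Products: [8, -10, -5, -2]
y = sum = -9.

-9


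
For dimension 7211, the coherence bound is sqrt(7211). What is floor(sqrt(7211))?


84^2 = 7056 <= 7211 < 7225 = 85^2, so 84 <= sqrt(7211) < 85.
floor(sqrt(7211)) = 84.

84


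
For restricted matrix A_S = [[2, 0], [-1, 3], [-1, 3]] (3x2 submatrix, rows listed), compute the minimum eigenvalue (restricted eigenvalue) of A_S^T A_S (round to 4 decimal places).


A_S^T A_S = [[6, -6], [-6, 18]].
trace = 24.
det = 72.
disc = trace^2 - 4*det = 576 - 4*72 = 288.
sqrt(288) ≈ 16.970563.
lam_min = (24 - sqrt(288))/2 ≈ (24 - 16.970563)/2 = 3.5147185 ≈ 3.5147.

3.5147


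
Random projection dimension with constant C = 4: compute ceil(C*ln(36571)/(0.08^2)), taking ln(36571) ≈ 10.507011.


ln(36571) ≈ 10.507011.
eps^2 = 0.08^2 = 0.0064.
C*ln(N)/eps^2 ≈ 4*10.507011/0.0064 ≈ 6566.8819.
m = ceil(6566.8819) = 6567.

6567


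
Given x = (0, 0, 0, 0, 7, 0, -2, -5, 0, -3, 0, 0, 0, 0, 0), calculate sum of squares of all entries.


Non-zero entries: [(4, 7), (6, -2), (7, -5), (9, -3)]
Squares: [49, 4, 25, 9]
||x||_2^2 = sum = 87.

87


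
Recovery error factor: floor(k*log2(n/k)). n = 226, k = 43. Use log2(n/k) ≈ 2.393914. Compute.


log2(n/k) = log2(226/43) ≈ 2.393914.
k*log2(n/k) ≈ 43*2.393914 = 102.938302.
floor(102.938302) = 102.

102


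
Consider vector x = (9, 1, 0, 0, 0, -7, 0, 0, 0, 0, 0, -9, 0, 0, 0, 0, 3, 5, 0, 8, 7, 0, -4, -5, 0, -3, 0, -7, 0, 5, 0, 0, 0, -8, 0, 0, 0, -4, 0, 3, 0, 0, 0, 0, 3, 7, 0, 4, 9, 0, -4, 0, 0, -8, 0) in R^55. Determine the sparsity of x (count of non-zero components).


Non-zero positions: [0, 1, 5, 11, 16, 17, 19, 20, 22, 23, 25, 27, 29, 33, 37, 39, 44, 45, 47, 48, 50, 53].
Sparsity = 22.

22


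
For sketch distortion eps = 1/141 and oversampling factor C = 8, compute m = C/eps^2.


1/eps = 141.
(1/eps)^2 = 19881.
m = 8*19881 = 159048.

159048


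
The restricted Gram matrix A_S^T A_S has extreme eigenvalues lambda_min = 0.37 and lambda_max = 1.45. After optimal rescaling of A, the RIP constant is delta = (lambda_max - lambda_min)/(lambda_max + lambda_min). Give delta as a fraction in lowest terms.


lambda_max - lambda_min = 1.45 - 0.37 = 1.08.
lambda_max + lambda_min = 1.45 + 0.37 = 1.82.
delta = 1.08/1.82 = 108/182 = 54/91.

54/91


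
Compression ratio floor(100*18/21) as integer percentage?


100*m/n = 100*18/21 ≈ 85.7143.
floor = 85.

85


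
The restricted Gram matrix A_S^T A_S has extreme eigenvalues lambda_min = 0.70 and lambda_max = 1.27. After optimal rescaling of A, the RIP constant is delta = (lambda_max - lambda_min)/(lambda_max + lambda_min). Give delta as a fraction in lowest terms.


lambda_max - lambda_min = 1.27 - 0.70 = 0.57.
lambda_max + lambda_min = 1.27 + 0.70 = 1.97.
delta = 0.57/1.97 = 57/197.

57/197


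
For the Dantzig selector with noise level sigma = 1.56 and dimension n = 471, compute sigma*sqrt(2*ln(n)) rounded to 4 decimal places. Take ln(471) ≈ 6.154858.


ln(471) ≈ 6.154858.
2*ln(n) ≈ 12.309716.
sqrt(2*ln(n)) ≈ sqrt(12.309716) ≈ 3.50852.
threshold ≈ 1.56*3.50852 = 5.4732912 ≈ 5.4733.

5.4733


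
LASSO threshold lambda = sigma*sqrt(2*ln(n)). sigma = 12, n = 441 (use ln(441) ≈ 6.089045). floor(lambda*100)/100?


ln(441) ≈ 6.089045.
2*ln(n) ≈ 12.17809.
sqrt(2*ln(n)) ≈ sqrt(12.17809) ≈ 3.489712.
lambda ≈ 12*3.489712 = 41.876544.
floor(lambda*100)/100 = 41.87.

41.87


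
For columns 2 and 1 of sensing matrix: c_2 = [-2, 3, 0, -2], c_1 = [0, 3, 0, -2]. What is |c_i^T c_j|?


Inner product: -2*0 + 3*3 + 0*0 + -2*-2
Products: [0, 9, 0, 4]
Sum = 13.
|dot| = 13.

13


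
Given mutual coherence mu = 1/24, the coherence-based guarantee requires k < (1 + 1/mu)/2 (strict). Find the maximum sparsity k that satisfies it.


1/mu = 24.
1 + 1/mu = 25.
(1 + 1/mu)/2 = 12.5 is not an integer, so k_max = floor(12.5) = 12.

12


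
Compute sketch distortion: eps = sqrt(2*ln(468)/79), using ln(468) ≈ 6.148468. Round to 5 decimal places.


ln(468) ≈ 6.148468.
2*ln(N)/m ≈ 2*6.148468/79 ≈ 0.15565742.
eps = sqrt(0.15565742) ≈ 0.3945344 ≈ 0.39453.

0.39453


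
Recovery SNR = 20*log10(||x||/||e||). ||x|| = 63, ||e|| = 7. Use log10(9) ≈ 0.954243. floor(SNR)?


||x||/||e|| = 63/7 = 9.
log10(9) ≈ 0.954243.
20*log10(||x||/||e||) ≈ 20*0.954243 = 19.08486.
floor(19.08486) = 19.

19


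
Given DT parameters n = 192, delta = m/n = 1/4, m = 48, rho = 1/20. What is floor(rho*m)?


m = 1/4*192 = 48.
rho = 1/20.
rho*m = 1/20*48 = 2.4.
k = floor(2.4) = 2.

2


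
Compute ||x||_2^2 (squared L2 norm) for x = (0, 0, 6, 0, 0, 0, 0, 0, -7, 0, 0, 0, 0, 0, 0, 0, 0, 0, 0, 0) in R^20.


Non-zero entries: [(2, 6), (8, -7)]
Squares: [36, 49]
||x||_2^2 = sum = 85.

85


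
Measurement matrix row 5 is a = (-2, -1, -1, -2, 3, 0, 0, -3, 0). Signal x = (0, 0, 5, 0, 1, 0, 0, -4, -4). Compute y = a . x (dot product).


Non-zero terms: ['-1*5', '3*1', '-3*-4', '0*-4']
Products: [-5, 3, 12, 0]
y = sum = 10.

10


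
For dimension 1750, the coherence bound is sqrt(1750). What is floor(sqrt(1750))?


41^2 = 1681 <= 1750 < 1764 = 42^2, so 41 <= sqrt(1750) < 42.
floor(sqrt(1750)) = 41.

41


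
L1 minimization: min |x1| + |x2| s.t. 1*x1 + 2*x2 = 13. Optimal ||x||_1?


Axis intercepts:
  x1 = 13, x2 = 0: L1 = 13
  x1 = 0, x2 = 13/2: L1 = 13/2
x* = (0, 13/2)
||x*||_1 = 13/2.

13/2


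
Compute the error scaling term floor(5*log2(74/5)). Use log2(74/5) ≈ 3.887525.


log2(n/k) = log2(74/5) ≈ 3.887525.
k*log2(n/k) ≈ 5*3.887525 = 19.437625.
floor(19.437625) = 19.

19


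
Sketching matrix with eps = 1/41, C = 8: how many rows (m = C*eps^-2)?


1/eps = 41.
(1/eps)^2 = 1681.
m = 8*1681 = 13448.

13448


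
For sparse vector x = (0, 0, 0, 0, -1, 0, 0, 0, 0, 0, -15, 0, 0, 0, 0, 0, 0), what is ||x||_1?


Non-zero entries: [(4, -1), (10, -15)]
Absolute values: [1, 15]
||x||_1 = sum = 16.

16


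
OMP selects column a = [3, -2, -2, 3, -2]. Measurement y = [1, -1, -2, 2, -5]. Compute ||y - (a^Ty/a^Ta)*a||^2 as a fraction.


a^T a = 30.
a^T y = 25.
coeff = 25/30 = 5/6.
||r||^2 = 85/6.

85/6


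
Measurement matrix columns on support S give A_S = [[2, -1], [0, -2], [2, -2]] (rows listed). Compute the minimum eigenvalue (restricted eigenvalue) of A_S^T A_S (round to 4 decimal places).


A_S^T A_S = [[8, -6], [-6, 9]].
trace = 17.
det = 36.
disc = trace^2 - 4*det = 289 - 4*36 = 145.
sqrt(145) ≈ 12.041595.
lam_min = (17 - sqrt(145))/2 ≈ (17 - 12.041595)/2 = 2.4792025 ≈ 2.4792.

2.4792


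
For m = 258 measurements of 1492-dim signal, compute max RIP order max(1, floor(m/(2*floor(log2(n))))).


floor(log2(1492)) = 10.
2*10 = 20.
m/(2*floor(log2(n))) = 258/20 ≈ 12.9.
floor = 12.
k = max(1, 12) = 12.

12


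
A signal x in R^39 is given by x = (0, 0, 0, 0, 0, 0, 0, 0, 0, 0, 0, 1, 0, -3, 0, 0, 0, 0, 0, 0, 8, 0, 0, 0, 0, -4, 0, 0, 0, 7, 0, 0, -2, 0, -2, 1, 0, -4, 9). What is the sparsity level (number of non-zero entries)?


Non-zero positions: [11, 13, 20, 25, 29, 32, 34, 35, 37, 38].
Sparsity = 10.

10


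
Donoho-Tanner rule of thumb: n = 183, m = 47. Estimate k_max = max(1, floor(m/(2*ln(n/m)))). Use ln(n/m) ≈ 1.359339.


n/m = 183/47.
ln(n/m) ≈ 1.359339.
2*ln(n/m) ≈ 2.718678.
m/(2*ln(n/m)) ≈ 47/2.718678 ≈ 17.2878.
floor = 17.
k_max = max(1, 17) = 17.

17


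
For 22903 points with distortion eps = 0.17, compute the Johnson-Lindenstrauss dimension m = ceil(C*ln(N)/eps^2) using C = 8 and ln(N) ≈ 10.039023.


ln(22903) ≈ 10.039023.
eps^2 = 0.17^2 = 0.0289.
C*ln(N)/eps^2 ≈ 8*10.039023/0.0289 ≈ 2778.9683.
m = ceil(2778.9683) = 2779.

2779


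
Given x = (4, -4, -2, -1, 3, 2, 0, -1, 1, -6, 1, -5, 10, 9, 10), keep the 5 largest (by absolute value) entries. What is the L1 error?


Sorted |x_i| descending: [10, 10, 9, 6, 5, 4, 4, 3, 2, 2, 1, 1, 1, 1, 0]
Keep top 5: [10, 10, 9, 6, 5]
Tail entries: [4, 4, 3, 2, 2, 1, 1, 1, 1, 0]
L1 error = sum of tail = 19.

19


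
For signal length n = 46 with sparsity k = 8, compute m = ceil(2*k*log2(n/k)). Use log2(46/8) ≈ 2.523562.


log2(n/k) = log2(46/8) ≈ 2.523562.
2*k*log2(n/k) ≈ 2*8*2.523562 = 40.376992.
m = ceil(40.376992) = 41.

41


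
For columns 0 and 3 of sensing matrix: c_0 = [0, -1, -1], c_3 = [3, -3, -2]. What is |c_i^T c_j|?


Inner product: 0*3 + -1*-3 + -1*-2
Products: [0, 3, 2]
Sum = 5.
|dot| = 5.

5


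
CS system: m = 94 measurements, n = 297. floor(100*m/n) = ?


100*m/n = 100*94/297 ≈ 31.6498.
floor = 31.

31


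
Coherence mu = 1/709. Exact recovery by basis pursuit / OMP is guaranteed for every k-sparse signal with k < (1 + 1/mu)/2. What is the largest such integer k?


1/mu = 709.
1 + 1/mu = 710.
(1 + 1/mu)/2 = 355 is an integer and the inequality is strict, so k_max = 355 - 1 = 354.

354


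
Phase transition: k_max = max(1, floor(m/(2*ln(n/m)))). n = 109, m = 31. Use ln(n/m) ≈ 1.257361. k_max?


n/m = 109/31.
ln(n/m) ≈ 1.257361.
2*ln(n/m) ≈ 2.514722.
m/(2*ln(n/m)) ≈ 31/2.514722 ≈ 12.3274.
floor = 12.
k_max = max(1, 12) = 12.

12


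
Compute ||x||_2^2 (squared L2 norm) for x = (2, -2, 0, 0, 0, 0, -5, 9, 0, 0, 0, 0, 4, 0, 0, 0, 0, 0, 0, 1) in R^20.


Non-zero entries: [(0, 2), (1, -2), (6, -5), (7, 9), (12, 4), (19, 1)]
Squares: [4, 4, 25, 81, 16, 1]
||x||_2^2 = sum = 131.

131


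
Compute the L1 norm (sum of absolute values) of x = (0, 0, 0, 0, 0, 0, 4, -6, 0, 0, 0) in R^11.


Non-zero entries: [(6, 4), (7, -6)]
Absolute values: [4, 6]
||x||_1 = sum = 10.

10


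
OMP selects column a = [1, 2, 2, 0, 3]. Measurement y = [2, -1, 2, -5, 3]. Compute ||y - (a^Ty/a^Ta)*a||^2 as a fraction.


a^T a = 18.
a^T y = 13.
coeff = 13/18 = 13/18.
||r||^2 = 605/18.

605/18


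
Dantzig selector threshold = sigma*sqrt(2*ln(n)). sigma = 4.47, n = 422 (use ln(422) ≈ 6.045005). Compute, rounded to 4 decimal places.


ln(422) ≈ 6.045005.
2*ln(n) ≈ 12.09001.
sqrt(2*ln(n)) ≈ sqrt(12.09001) ≈ 3.477069.
threshold ≈ 4.47*3.477069 = 15.54249843 ≈ 15.5425.

15.5425


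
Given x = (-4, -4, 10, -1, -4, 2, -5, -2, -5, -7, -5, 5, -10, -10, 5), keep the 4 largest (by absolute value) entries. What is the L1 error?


Sorted |x_i| descending: [10, 10, 10, 7, 5, 5, 5, 5, 5, 4, 4, 4, 2, 2, 1]
Keep top 4: [10, 10, 10, 7]
Tail entries: [5, 5, 5, 5, 5, 4, 4, 4, 2, 2, 1]
L1 error = sum of tail = 42.

42


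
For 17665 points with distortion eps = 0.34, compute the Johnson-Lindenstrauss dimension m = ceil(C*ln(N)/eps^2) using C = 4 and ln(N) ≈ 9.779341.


ln(17665) ≈ 9.779341.
eps^2 = 0.34^2 = 0.1156.
C*ln(N)/eps^2 ≈ 4*9.779341/0.1156 ≈ 338.3855.
m = ceil(338.3855) = 339.

339


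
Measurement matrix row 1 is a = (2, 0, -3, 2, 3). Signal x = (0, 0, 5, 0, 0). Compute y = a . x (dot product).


Non-zero terms: ['-3*5']
Products: [-15]
y = sum = -15.

-15


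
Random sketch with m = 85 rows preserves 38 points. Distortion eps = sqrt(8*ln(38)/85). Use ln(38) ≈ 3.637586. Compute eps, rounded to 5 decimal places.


ln(38) ≈ 3.637586.
8*ln(N)/m ≈ 8*3.637586/85 ≈ 0.34236104.
eps = sqrt(0.34236104) ≈ 0.5851163 ≈ 0.58512.

0.58512


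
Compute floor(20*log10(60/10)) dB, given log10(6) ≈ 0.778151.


||x||/||e|| = 60/10 = 6.
log10(6) ≈ 0.778151.
20*log10(||x||/||e||) ≈ 20*0.778151 = 15.56302.
floor(15.56302) = 15.

15


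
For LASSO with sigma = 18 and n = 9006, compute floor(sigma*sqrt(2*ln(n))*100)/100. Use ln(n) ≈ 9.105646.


ln(9006) ≈ 9.105646.
2*ln(n) ≈ 18.211292.
sqrt(2*ln(n)) ≈ sqrt(18.211292) ≈ 4.267469.
lambda ≈ 18*4.267469 = 76.814442.
floor(lambda*100)/100 = 76.81.

76.81


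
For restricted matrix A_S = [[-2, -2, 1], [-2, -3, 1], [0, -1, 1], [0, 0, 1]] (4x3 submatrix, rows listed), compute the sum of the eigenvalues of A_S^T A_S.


Sum of eigenvalues of A_S^T A_S = trace(A_S^T A_S) = sum of squared column norms of A_S.
A_S^T A_S diagonal: [8, 14, 4].
trace = 8 + 14 + 4 = 26.

26


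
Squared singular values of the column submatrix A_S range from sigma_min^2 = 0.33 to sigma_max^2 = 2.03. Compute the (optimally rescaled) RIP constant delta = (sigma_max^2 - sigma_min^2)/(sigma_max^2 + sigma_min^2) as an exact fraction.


lambda_max - lambda_min = 2.03 - 0.33 = 1.70.
lambda_max + lambda_min = 2.03 + 0.33 = 2.36.
delta = 1.70/2.36 = 170/236 = 85/118.

85/118


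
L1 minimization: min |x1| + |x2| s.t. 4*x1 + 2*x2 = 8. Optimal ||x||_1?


Axis intercepts:
  x1 = 2, x2 = 0: L1 = 2
  x1 = 0, x2 = 4: L1 = 4
x* = (2, 0)
||x*||_1 = 2.

2


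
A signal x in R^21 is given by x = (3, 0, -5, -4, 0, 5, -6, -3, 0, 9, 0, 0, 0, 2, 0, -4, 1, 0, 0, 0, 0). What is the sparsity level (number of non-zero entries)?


Non-zero positions: [0, 2, 3, 5, 6, 7, 9, 13, 15, 16].
Sparsity = 10.

10


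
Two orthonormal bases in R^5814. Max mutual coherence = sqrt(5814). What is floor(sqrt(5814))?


76^2 = 5776 <= 5814 < 5929 = 77^2, so 76 <= sqrt(5814) < 77.
floor(sqrt(5814)) = 76.

76


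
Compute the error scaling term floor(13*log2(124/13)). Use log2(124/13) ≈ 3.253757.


log2(n/k) = log2(124/13) ≈ 3.253757.
k*log2(n/k) ≈ 13*3.253757 = 42.298841.
floor(42.298841) = 42.

42


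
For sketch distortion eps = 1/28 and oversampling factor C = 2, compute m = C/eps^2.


1/eps = 28.
(1/eps)^2 = 784.
m = 2*784 = 1568.

1568


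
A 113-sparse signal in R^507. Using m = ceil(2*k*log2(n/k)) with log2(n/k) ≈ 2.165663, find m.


log2(n/k) = log2(507/113) ≈ 2.165663.
2*k*log2(n/k) ≈ 2*113*2.165663 = 489.439838.
m = ceil(489.439838) = 490.

490


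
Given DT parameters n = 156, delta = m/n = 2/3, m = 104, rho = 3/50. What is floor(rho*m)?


m = 2/3*156 = 104.
rho = 3/50.
rho*m = 3/50*104 = 6.24.
k = floor(6.24) = 6.

6


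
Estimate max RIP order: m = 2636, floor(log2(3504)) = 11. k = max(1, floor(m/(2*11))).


floor(log2(3504)) = 11.
2*11 = 22.
m/(2*floor(log2(n))) = 2636/22 ≈ 119.8182.
floor = 119.
k = max(1, 119) = 119.

119


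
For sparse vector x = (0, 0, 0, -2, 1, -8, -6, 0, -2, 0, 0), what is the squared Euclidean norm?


Non-zero entries: [(3, -2), (4, 1), (5, -8), (6, -6), (8, -2)]
Squares: [4, 1, 64, 36, 4]
||x||_2^2 = sum = 109.

109


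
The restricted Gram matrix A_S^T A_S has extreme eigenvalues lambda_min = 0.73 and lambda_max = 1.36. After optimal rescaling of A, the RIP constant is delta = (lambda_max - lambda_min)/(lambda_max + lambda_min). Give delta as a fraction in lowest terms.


lambda_max - lambda_min = 1.36 - 0.73 = 0.63.
lambda_max + lambda_min = 1.36 + 0.73 = 2.09.
delta = 0.63/2.09 = 63/209.

63/209


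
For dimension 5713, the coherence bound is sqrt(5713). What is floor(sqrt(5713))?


75^2 = 5625 <= 5713 < 5776 = 76^2, so 75 <= sqrt(5713) < 76.
floor(sqrt(5713)) = 75.

75


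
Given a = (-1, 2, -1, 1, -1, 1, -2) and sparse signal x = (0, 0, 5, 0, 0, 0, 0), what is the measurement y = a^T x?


Non-zero terms: ['-1*5']
Products: [-5]
y = sum = -5.

-5


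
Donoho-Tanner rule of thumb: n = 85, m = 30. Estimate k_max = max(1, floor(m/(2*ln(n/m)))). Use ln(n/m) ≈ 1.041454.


n/m = 85/30 = 17/6.
ln(n/m) ≈ 1.041454.
2*ln(n/m) ≈ 2.082908.
m/(2*ln(n/m)) ≈ 30/2.082908 ≈ 14.4029.
floor = 14.
k_max = max(1, 14) = 14.

14


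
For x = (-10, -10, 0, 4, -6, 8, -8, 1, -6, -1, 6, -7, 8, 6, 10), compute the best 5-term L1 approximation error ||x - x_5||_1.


Sorted |x_i| descending: [10, 10, 10, 8, 8, 8, 7, 6, 6, 6, 6, 4, 1, 1, 0]
Keep top 5: [10, 10, 10, 8, 8]
Tail entries: [8, 7, 6, 6, 6, 6, 4, 1, 1, 0]
L1 error = sum of tail = 45.

45


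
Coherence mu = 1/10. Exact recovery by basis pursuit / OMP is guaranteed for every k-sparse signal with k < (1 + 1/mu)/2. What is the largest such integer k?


1/mu = 10.
1 + 1/mu = 11.
(1 + 1/mu)/2 = 5.5 is not an integer, so k_max = floor(5.5) = 5.

5


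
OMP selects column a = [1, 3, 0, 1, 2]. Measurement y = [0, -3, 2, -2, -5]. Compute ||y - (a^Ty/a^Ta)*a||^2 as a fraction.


a^T a = 15.
a^T y = -21.
coeff = -21/15 = -7/5.
||r||^2 = 63/5.

63/5


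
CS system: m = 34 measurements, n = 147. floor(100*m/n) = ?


100*m/n = 100*34/147 ≈ 23.1293.
floor = 23.

23


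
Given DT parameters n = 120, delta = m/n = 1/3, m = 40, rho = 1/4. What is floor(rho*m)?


m = 1/3*120 = 40.
rho = 1/4.
rho*m = 1/4*40 = 10.
k = floor(10) = 10.

10


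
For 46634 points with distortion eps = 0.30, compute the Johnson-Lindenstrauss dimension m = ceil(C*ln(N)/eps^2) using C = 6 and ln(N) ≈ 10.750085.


ln(46634) ≈ 10.750085.
eps^2 = 0.30^2 = 0.09.
C*ln(N)/eps^2 ≈ 6*10.750085/0.09 ≈ 716.6723.
m = ceil(716.6723) = 717.

717


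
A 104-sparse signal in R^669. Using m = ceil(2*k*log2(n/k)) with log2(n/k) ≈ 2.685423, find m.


log2(n/k) = log2(669/104) ≈ 2.685423.
2*k*log2(n/k) ≈ 2*104*2.685423 = 558.567984.
m = ceil(558.567984) = 559.

559


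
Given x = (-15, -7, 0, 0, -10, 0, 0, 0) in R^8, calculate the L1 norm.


Non-zero entries: [(0, -15), (1, -7), (4, -10)]
Absolute values: [15, 7, 10]
||x||_1 = sum = 32.

32


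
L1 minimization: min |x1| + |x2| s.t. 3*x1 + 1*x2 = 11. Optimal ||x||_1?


Axis intercepts:
  x1 = 11/3, x2 = 0: L1 = 11/3
  x1 = 0, x2 = 11: L1 = 11
x* = (11/3, 0)
||x*||_1 = 11/3.

11/3


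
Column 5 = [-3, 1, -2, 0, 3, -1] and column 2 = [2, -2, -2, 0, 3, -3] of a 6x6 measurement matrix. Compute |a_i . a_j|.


Inner product: -3*2 + 1*-2 + -2*-2 + 0*0 + 3*3 + -1*-3
Products: [-6, -2, 4, 0, 9, 3]
Sum = 8.
|dot| = 8.

8


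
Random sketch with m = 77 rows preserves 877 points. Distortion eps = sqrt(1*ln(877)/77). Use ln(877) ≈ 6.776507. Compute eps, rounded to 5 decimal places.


ln(877) ≈ 6.776507.
1*ln(N)/m ≈ 1*6.776507/77 ≈ 0.08800658.
eps = sqrt(0.08800658) ≈ 0.296659 ≈ 0.29666.

0.29666


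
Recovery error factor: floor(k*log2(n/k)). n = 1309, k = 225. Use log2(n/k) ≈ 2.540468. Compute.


log2(n/k) = log2(1309/225) ≈ 2.540468.
k*log2(n/k) ≈ 225*2.540468 = 571.6053.
floor(571.6053) = 571.

571


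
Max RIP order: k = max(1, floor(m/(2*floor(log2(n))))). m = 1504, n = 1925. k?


floor(log2(1925)) = 10.
2*10 = 20.
m/(2*floor(log2(n))) = 1504/20 ≈ 75.2.
floor = 75.
k = max(1, 75) = 75.

75


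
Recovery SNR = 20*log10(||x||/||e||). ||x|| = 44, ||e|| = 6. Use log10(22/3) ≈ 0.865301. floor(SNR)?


||x||/||e|| = 44/6 = 22/3.
log10(22/3) ≈ 0.865301.
20*log10(||x||/||e||) ≈ 20*0.865301 = 17.30602.
floor(17.30602) = 17.

17


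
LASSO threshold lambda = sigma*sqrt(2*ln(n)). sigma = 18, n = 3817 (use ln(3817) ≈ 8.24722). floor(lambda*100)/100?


ln(3817) ≈ 8.24722.
2*ln(n) ≈ 16.49444.
sqrt(2*ln(n)) ≈ sqrt(16.49444) ≈ 4.061335.
lambda ≈ 18*4.061335 = 73.10403.
floor(lambda*100)/100 = 73.10.

73.10


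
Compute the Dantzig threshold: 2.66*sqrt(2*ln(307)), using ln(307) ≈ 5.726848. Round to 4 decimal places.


ln(307) ≈ 5.726848.
2*ln(n) ≈ 11.453696.
sqrt(2*ln(n)) ≈ sqrt(11.453696) ≈ 3.384331.
threshold ≈ 2.66*3.384331 = 9.00232046 ≈ 9.0023.

9.0023


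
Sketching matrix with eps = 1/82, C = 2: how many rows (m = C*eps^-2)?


1/eps = 82.
(1/eps)^2 = 6724.
m = 2*6724 = 13448.

13448


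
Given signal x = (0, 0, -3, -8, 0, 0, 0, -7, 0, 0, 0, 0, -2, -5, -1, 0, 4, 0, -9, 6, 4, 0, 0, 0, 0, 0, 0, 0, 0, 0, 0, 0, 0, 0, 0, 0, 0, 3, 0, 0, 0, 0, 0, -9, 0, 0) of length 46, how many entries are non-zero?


Non-zero positions: [2, 3, 7, 12, 13, 14, 16, 18, 19, 20, 37, 43].
Sparsity = 12.

12


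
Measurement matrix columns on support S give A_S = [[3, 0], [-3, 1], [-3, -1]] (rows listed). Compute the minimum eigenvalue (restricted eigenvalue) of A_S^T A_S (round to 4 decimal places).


A_S^T A_S = [[27, 0], [0, 2]].
trace = 29.
det = 54.
disc = trace^2 - 4*det = 841 - 4*54 = 625.
sqrt(625) = 25.
lam_min = (29 - 25)/2 = 2 = 2.0000.

2.0000


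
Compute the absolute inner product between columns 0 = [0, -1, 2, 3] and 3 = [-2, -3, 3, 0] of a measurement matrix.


Inner product: 0*-2 + -1*-3 + 2*3 + 3*0
Products: [0, 3, 6, 0]
Sum = 9.
|dot| = 9.

9


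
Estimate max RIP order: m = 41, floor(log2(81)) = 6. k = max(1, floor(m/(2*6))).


floor(log2(81)) = 6.
2*6 = 12.
m/(2*floor(log2(n))) = 41/12 ≈ 3.4167.
floor = 3.
k = max(1, 3) = 3.

3


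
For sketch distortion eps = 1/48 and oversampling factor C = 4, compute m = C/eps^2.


1/eps = 48.
(1/eps)^2 = 2304.
m = 4*2304 = 9216.

9216


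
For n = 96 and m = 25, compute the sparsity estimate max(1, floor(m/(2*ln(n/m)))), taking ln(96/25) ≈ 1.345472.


n/m = 96/25.
ln(n/m) ≈ 1.345472.
2*ln(n/m) ≈ 2.690944.
m/(2*ln(n/m)) ≈ 25/2.690944 ≈ 9.2904.
floor = 9.
k_max = max(1, 9) = 9.

9


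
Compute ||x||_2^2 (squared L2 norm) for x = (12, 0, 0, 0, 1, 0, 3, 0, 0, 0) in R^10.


Non-zero entries: [(0, 12), (4, 1), (6, 3)]
Squares: [144, 1, 9]
||x||_2^2 = sum = 154.

154


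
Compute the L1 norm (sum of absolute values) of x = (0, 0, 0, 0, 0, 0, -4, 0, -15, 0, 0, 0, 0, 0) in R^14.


Non-zero entries: [(6, -4), (8, -15)]
Absolute values: [4, 15]
||x||_1 = sum = 19.

19


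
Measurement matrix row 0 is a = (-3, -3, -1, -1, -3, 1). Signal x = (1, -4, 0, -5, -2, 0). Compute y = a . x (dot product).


Non-zero terms: ['-3*1', '-3*-4', '-1*-5', '-3*-2']
Products: [-3, 12, 5, 6]
y = sum = 20.

20


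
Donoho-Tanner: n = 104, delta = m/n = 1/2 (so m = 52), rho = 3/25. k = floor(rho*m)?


m = 1/2*104 = 52.
rho = 3/25.
rho*m = 3/25*52 = 6.24.
k = floor(6.24) = 6.

6


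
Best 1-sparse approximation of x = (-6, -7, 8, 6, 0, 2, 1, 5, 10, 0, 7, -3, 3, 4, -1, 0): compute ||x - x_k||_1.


Sorted |x_i| descending: [10, 8, 7, 7, 6, 6, 5, 4, 3, 3, 2, 1, 1, 0, 0, 0]
Keep top 1: [10]
Tail entries: [8, 7, 7, 6, 6, 5, 4, 3, 3, 2, 1, 1, 0, 0, 0]
L1 error = sum of tail = 53.

53


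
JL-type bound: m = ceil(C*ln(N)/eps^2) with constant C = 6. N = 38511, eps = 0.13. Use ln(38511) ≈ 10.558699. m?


ln(38511) ≈ 10.558699.
eps^2 = 0.13^2 = 0.0169.
C*ln(N)/eps^2 ≈ 6*10.558699/0.0169 ≈ 3748.6505.
m = ceil(3748.6505) = 3749.

3749


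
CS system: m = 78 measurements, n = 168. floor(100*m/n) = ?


100*m/n = 100*78/168 ≈ 46.4286.
floor = 46.

46


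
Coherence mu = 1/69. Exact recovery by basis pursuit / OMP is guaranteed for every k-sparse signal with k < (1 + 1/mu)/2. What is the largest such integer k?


1/mu = 69.
1 + 1/mu = 70.
(1 + 1/mu)/2 = 35 is an integer and the inequality is strict, so k_max = 35 - 1 = 34.

34


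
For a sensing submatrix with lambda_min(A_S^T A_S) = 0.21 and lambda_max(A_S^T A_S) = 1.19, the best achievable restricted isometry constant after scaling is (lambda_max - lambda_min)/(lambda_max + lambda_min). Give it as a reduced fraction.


lambda_max - lambda_min = 1.19 - 0.21 = 0.98.
lambda_max + lambda_min = 1.19 + 0.21 = 1.40.
delta = 0.98/1.40 = 98/140 = 7/10.

7/10


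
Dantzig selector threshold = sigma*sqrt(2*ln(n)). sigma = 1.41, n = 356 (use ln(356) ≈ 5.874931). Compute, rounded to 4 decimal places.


ln(356) ≈ 5.874931.
2*ln(n) ≈ 11.749862.
sqrt(2*ln(n)) ≈ sqrt(11.749862) ≈ 3.427807.
threshold ≈ 1.41*3.427807 = 4.83320787 ≈ 4.8332.

4.8332


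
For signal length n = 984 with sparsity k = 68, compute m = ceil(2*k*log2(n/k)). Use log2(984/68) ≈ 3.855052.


log2(n/k) = log2(984/68) ≈ 3.855052.
2*k*log2(n/k) ≈ 2*68*3.855052 = 524.287072.
m = ceil(524.287072) = 525.

525


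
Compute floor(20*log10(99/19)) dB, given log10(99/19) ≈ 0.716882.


||x||/||e|| = 99/19.
log10(99/19) ≈ 0.716882.
20*log10(||x||/||e||) ≈ 20*0.716882 = 14.33764.
floor(14.33764) = 14.

14


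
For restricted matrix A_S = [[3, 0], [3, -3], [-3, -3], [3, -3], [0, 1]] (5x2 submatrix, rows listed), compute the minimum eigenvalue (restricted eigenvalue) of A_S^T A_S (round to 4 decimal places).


A_S^T A_S = [[36, -9], [-9, 28]].
trace = 64.
det = 927.
disc = trace^2 - 4*det = 4096 - 4*927 = 388.
sqrt(388) ≈ 19.697716.
lam_min = (64 - sqrt(388))/2 ≈ (64 - 19.697716)/2 = 22.151142 ≈ 22.1511.

22.1511


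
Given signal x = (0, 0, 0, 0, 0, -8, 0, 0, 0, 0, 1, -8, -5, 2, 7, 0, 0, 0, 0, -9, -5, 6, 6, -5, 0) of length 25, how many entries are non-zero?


Non-zero positions: [5, 10, 11, 12, 13, 14, 19, 20, 21, 22, 23].
Sparsity = 11.

11


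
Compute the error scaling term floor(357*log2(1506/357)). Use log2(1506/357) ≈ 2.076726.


log2(n/k) = log2(1506/357) ≈ 2.076726.
k*log2(n/k) ≈ 357*2.076726 = 741.391182.
floor(741.391182) = 741.

741


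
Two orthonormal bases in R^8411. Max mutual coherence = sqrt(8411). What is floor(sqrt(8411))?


91^2 = 8281 <= 8411 < 8464 = 92^2, so 91 <= sqrt(8411) < 92.
floor(sqrt(8411)) = 91.

91


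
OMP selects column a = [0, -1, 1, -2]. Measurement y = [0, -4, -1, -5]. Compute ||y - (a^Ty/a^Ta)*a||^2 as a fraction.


a^T a = 6.
a^T y = 13.
coeff = 13/6 = 13/6.
||r||^2 = 83/6.

83/6


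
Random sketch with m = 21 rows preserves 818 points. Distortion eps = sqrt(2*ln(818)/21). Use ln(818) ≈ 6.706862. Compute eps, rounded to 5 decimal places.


ln(818) ≈ 6.706862.
2*ln(N)/m ≈ 2*6.706862/21 ≈ 0.63874876.
eps = sqrt(0.63874876) ≈ 0.7992176 ≈ 0.79922.

0.79922


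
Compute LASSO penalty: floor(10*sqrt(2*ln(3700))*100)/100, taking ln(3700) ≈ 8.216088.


ln(3700) ≈ 8.216088.
2*ln(n) ≈ 16.432176.
sqrt(2*ln(n)) ≈ sqrt(16.432176) ≈ 4.053662.
lambda ≈ 10*4.053662 = 40.53662.
floor(lambda*100)/100 = 40.53.

40.53


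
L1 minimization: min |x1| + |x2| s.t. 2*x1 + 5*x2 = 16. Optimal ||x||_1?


Axis intercepts:
  x1 = 8, x2 = 0: L1 = 8
  x1 = 0, x2 = 16/5: L1 = 16/5
x* = (0, 16/5)
||x*||_1 = 16/5.

16/5


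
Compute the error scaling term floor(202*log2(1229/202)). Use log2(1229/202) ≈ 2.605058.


log2(n/k) = log2(1229/202) ≈ 2.605058.
k*log2(n/k) ≈ 202*2.605058 = 526.221716.
floor(526.221716) = 526.

526


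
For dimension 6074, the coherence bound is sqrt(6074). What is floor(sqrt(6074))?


77^2 = 5929 <= 6074 < 6084 = 78^2, so 77 <= sqrt(6074) < 78.
floor(sqrt(6074)) = 77.

77


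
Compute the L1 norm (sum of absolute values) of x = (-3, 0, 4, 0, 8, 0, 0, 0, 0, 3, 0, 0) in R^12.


Non-zero entries: [(0, -3), (2, 4), (4, 8), (9, 3)]
Absolute values: [3, 4, 8, 3]
||x||_1 = sum = 18.

18


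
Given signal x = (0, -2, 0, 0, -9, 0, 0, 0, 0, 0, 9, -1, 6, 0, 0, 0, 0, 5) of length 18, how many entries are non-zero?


Non-zero positions: [1, 4, 10, 11, 12, 17].
Sparsity = 6.

6


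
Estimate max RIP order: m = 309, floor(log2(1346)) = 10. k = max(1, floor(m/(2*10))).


floor(log2(1346)) = 10.
2*10 = 20.
m/(2*floor(log2(n))) = 309/20 ≈ 15.45.
floor = 15.
k = max(1, 15) = 15.

15


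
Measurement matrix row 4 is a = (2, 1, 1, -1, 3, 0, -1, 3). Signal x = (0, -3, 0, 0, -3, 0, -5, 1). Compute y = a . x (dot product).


Non-zero terms: ['1*-3', '3*-3', '-1*-5', '3*1']
Products: [-3, -9, 5, 3]
y = sum = -4.

-4


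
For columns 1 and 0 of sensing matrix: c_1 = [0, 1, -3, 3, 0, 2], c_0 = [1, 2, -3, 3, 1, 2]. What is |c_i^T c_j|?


Inner product: 0*1 + 1*2 + -3*-3 + 3*3 + 0*1 + 2*2
Products: [0, 2, 9, 9, 0, 4]
Sum = 24.
|dot| = 24.

24


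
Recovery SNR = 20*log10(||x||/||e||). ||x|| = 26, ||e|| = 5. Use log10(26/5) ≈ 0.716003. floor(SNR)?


||x||/||e|| = 26/5.
log10(26/5) ≈ 0.716003.
20*log10(||x||/||e||) ≈ 20*0.716003 = 14.32006.
floor(14.32006) = 14.

14


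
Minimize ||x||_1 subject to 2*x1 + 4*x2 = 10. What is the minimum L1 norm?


Axis intercepts:
  x1 = 5, x2 = 0: L1 = 5
  x1 = 0, x2 = 5/2: L1 = 5/2
x* = (0, 5/2)
||x*||_1 = 5/2.

5/2


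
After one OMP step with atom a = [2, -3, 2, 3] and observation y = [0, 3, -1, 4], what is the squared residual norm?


a^T a = 26.
a^T y = 1.
coeff = 1/26 = 1/26.
||r||^2 = 675/26.

675/26


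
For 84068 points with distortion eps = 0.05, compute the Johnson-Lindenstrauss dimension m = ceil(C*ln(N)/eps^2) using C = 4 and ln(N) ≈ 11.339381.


ln(84068) ≈ 11.339381.
eps^2 = 0.05^2 = 0.0025.
C*ln(N)/eps^2 ≈ 4*11.339381/0.0025 ≈ 18143.0096.
m = ceil(18143.0096) = 18144.

18144


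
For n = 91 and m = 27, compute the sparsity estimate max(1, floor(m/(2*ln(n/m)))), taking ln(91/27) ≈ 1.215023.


n/m = 91/27.
ln(n/m) ≈ 1.215023.
2*ln(n/m) ≈ 2.430046.
m/(2*ln(n/m)) ≈ 27/2.430046 ≈ 11.1109.
floor = 11.
k_max = max(1, 11) = 11.

11


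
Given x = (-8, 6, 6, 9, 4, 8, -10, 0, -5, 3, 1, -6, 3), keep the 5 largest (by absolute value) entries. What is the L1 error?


Sorted |x_i| descending: [10, 9, 8, 8, 6, 6, 6, 5, 4, 3, 3, 1, 0]
Keep top 5: [10, 9, 8, 8, 6]
Tail entries: [6, 6, 5, 4, 3, 3, 1, 0]
L1 error = sum of tail = 28.

28


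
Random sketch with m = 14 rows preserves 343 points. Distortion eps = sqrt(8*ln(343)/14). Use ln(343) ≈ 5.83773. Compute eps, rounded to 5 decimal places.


ln(343) ≈ 5.83773.
8*ln(N)/m ≈ 8*5.83773/14 ≈ 3.33584571.
eps = sqrt(3.33584571) ≈ 1.8264298 ≈ 1.82643.

1.82643


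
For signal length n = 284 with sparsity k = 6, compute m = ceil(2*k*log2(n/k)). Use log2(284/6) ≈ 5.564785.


log2(n/k) = log2(284/6) ≈ 5.564785.
2*k*log2(n/k) ≈ 2*6*5.564785 = 66.77742.
m = ceil(66.77742) = 67.

67


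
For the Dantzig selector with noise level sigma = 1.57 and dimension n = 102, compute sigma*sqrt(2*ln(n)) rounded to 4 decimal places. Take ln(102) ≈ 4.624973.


ln(102) ≈ 4.624973.
2*ln(n) ≈ 9.249946.
sqrt(2*ln(n)) ≈ sqrt(9.249946) ≈ 3.041372.
threshold ≈ 1.57*3.041372 = 4.77495404 ≈ 4.7750.

4.7750


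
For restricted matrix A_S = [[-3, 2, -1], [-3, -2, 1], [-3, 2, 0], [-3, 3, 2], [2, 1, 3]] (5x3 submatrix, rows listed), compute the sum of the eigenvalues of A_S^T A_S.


Sum of eigenvalues of A_S^T A_S = trace(A_S^T A_S) = sum of squared column norms of A_S.
A_S^T A_S diagonal: [40, 22, 15].
trace = 40 + 22 + 15 = 77.

77


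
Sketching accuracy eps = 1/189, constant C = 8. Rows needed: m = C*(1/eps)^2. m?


1/eps = 189.
(1/eps)^2 = 35721.
m = 8*35721 = 285768.

285768


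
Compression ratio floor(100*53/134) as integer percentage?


100*m/n = 100*53/134 ≈ 39.5522.
floor = 39.

39


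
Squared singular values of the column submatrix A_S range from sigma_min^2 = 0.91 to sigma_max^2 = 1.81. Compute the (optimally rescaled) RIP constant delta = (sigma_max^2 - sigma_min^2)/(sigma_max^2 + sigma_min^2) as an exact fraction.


lambda_max - lambda_min = 1.81 - 0.91 = 0.90.
lambda_max + lambda_min = 1.81 + 0.91 = 2.72.
delta = 0.90/2.72 = 90/272 = 45/136.

45/136


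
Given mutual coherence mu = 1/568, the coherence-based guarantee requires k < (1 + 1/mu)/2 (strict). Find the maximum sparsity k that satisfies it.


1/mu = 568.
1 + 1/mu = 569.
(1 + 1/mu)/2 = 284.5 is not an integer, so k_max = floor(284.5) = 284.

284


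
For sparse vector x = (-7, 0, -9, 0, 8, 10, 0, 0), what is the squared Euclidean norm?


Non-zero entries: [(0, -7), (2, -9), (4, 8), (5, 10)]
Squares: [49, 81, 64, 100]
||x||_2^2 = sum = 294.

294


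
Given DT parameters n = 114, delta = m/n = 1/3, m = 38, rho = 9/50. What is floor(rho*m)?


m = 1/3*114 = 38.
rho = 9/50.
rho*m = 9/50*38 = 6.84.
k = floor(6.84) = 6.

6


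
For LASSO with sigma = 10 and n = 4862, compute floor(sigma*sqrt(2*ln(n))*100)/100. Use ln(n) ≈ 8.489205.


ln(4862) ≈ 8.489205.
2*ln(n) ≈ 16.97841.
sqrt(2*ln(n)) ≈ sqrt(16.97841) ≈ 4.120487.
lambda ≈ 10*4.120487 = 41.20487.
floor(lambda*100)/100 = 41.20.

41.20


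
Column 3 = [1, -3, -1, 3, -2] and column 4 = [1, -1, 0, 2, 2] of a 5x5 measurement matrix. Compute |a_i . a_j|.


Inner product: 1*1 + -3*-1 + -1*0 + 3*2 + -2*2
Products: [1, 3, 0, 6, -4]
Sum = 6.
|dot| = 6.

6


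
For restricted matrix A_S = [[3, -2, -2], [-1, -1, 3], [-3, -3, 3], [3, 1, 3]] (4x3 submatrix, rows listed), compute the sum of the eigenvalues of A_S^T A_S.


Sum of eigenvalues of A_S^T A_S = trace(A_S^T A_S) = sum of squared column norms of A_S.
A_S^T A_S diagonal: [28, 15, 31].
trace = 28 + 15 + 31 = 74.

74


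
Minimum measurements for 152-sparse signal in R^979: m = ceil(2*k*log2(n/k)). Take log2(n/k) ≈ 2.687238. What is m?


log2(n/k) = log2(979/152) ≈ 2.687238.
2*k*log2(n/k) ≈ 2*152*2.687238 = 816.920352.
m = ceil(816.920352) = 817.

817


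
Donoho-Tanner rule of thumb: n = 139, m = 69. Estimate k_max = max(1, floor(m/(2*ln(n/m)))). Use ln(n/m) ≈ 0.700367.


n/m = 139/69.
ln(n/m) ≈ 0.700367.
2*ln(n/m) ≈ 1.400734.
m/(2*ln(n/m)) ≈ 69/1.400734 ≈ 49.2599.
floor = 49.
k_max = max(1, 49) = 49.

49


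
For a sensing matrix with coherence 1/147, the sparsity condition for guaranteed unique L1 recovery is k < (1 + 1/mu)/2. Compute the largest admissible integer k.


1/mu = 147.
1 + 1/mu = 148.
(1 + 1/mu)/2 = 74 is an integer and the inequality is strict, so k_max = 74 - 1 = 73.

73


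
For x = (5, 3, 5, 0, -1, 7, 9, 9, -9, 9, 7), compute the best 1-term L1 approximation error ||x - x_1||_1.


Sorted |x_i| descending: [9, 9, 9, 9, 7, 7, 5, 5, 3, 1, 0]
Keep top 1: [9]
Tail entries: [9, 9, 9, 7, 7, 5, 5, 3, 1, 0]
L1 error = sum of tail = 55.

55


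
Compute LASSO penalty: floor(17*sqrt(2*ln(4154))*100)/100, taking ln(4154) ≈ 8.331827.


ln(4154) ≈ 8.331827.
2*ln(n) ≈ 16.663654.
sqrt(2*ln(n)) ≈ sqrt(16.663654) ≈ 4.082114.
lambda ≈ 17*4.082114 = 69.395938.
floor(lambda*100)/100 = 69.39.

69.39


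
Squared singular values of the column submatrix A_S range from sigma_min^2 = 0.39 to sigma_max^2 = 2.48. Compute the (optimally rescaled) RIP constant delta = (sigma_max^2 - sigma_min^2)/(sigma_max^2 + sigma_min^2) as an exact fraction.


lambda_max - lambda_min = 2.48 - 0.39 = 2.09.
lambda_max + lambda_min = 2.48 + 0.39 = 2.87.
delta = 2.09/2.87 = 209/287.

209/287


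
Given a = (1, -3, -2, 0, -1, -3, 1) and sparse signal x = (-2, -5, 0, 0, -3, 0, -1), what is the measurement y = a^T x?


Non-zero terms: ['1*-2', '-3*-5', '-1*-3', '1*-1']
Products: [-2, 15, 3, -1]
y = sum = 15.

15


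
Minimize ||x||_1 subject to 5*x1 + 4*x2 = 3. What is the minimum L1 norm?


Axis intercepts:
  x1 = 3/5, x2 = 0: L1 = 3/5
  x1 = 0, x2 = 3/4: L1 = 3/4
x* = (3/5, 0)
||x*||_1 = 3/5.

3/5


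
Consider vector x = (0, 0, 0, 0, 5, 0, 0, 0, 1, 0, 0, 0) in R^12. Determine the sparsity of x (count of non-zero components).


Non-zero positions: [4, 8].
Sparsity = 2.

2


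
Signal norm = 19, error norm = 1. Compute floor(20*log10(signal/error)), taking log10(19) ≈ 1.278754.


||x||/||e|| = 19/1 = 19.
log10(19) ≈ 1.278754.
20*log10(||x||/||e||) ≈ 20*1.278754 = 25.57508.
floor(25.57508) = 25.

25


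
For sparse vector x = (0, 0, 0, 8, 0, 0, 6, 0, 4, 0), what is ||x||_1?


Non-zero entries: [(3, 8), (6, 6), (8, 4)]
Absolute values: [8, 6, 4]
||x||_1 = sum = 18.

18


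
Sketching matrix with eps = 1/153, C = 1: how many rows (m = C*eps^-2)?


1/eps = 153.
(1/eps)^2 = 23409.
m = 1*23409 = 23409.

23409


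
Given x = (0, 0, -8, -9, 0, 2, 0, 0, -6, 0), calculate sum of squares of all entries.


Non-zero entries: [(2, -8), (3, -9), (5, 2), (8, -6)]
Squares: [64, 81, 4, 36]
||x||_2^2 = sum = 185.

185


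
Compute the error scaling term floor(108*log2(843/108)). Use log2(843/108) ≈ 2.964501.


log2(n/k) = log2(843/108) ≈ 2.964501.
k*log2(n/k) ≈ 108*2.964501 = 320.166108.
floor(320.166108) = 320.

320


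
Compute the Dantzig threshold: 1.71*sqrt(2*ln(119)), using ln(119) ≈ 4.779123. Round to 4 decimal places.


ln(119) ≈ 4.779123.
2*ln(n) ≈ 9.558246.
sqrt(2*ln(n)) ≈ sqrt(9.558246) ≈ 3.091641.
threshold ≈ 1.71*3.091641 = 5.28670611 ≈ 5.2867.

5.2867


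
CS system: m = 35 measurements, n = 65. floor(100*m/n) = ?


100*m/n = 100*35/65 ≈ 53.8462.
floor = 53.

53


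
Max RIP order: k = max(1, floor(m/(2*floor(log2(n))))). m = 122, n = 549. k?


floor(log2(549)) = 9.
2*9 = 18.
m/(2*floor(log2(n))) = 122/18 ≈ 6.7778.
floor = 6.
k = max(1, 6) = 6.

6


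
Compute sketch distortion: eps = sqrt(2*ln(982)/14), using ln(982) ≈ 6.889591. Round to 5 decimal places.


ln(982) ≈ 6.889591.
2*ln(N)/m ≈ 2*6.889591/14 ≈ 0.98422729.
eps = sqrt(0.98422729) ≈ 0.9920823 ≈ 0.99208.

0.99208
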